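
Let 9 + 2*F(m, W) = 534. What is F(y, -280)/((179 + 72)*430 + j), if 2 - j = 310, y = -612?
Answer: 175/71748 ≈ 0.0024391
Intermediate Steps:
j = -308 (j = 2 - 1*310 = 2 - 310 = -308)
F(m, W) = 525/2 (F(m, W) = -9/2 + (½)*534 = -9/2 + 267 = 525/2)
F(y, -280)/((179 + 72)*430 + j) = 525/(2*((179 + 72)*430 - 308)) = 525/(2*(251*430 - 308)) = 525/(2*(107930 - 308)) = (525/2)/107622 = (525/2)*(1/107622) = 175/71748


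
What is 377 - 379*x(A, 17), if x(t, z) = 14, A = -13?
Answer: -4929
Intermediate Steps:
377 - 379*x(A, 17) = 377 - 379*14 = 377 - 5306 = -4929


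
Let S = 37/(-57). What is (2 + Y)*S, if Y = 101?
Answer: -3811/57 ≈ -66.860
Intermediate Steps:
S = -37/57 (S = 37*(-1/57) = -37/57 ≈ -0.64912)
(2 + Y)*S = (2 + 101)*(-37/57) = 103*(-37/57) = -3811/57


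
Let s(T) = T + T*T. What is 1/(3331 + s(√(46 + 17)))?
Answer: 3394/11519173 - 3*√7/11519173 ≈ 0.00029395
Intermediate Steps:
s(T) = T + T²
1/(3331 + s(√(46 + 17))) = 1/(3331 + √(46 + 17)*(1 + √(46 + 17))) = 1/(3331 + √63*(1 + √63)) = 1/(3331 + (3*√7)*(1 + 3*√7)) = 1/(3331 + 3*√7*(1 + 3*√7))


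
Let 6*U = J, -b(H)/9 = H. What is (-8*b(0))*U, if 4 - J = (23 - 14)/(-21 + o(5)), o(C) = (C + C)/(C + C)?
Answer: 0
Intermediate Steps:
b(H) = -9*H
o(C) = 1 (o(C) = (2*C)/((2*C)) = (2*C)*(1/(2*C)) = 1)
J = 89/20 (J = 4 - (23 - 14)/(-21 + 1) = 4 - 9/(-20) = 4 - 9*(-1)/20 = 4 - 1*(-9/20) = 4 + 9/20 = 89/20 ≈ 4.4500)
U = 89/120 (U = (⅙)*(89/20) = 89/120 ≈ 0.74167)
(-8*b(0))*U = -(-72)*0*(89/120) = -8*0*(89/120) = 0*(89/120) = 0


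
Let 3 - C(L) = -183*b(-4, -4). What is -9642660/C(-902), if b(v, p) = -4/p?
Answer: -1607110/31 ≈ -51842.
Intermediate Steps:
C(L) = 186 (C(L) = 3 - (-183)*(-4/(-4)) = 3 - (-183)*(-4*(-1/4)) = 3 - (-183) = 3 - 1*(-183) = 3 + 183 = 186)
-9642660/C(-902) = -9642660/186 = -9642660*1/186 = -1607110/31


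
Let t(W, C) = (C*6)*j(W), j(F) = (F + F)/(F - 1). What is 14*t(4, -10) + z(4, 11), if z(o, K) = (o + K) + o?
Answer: -2221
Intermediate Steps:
j(F) = 2*F/(-1 + F) (j(F) = (2*F)/(-1 + F) = 2*F/(-1 + F))
z(o, K) = K + 2*o (z(o, K) = (K + o) + o = K + 2*o)
t(W, C) = 12*C*W/(-1 + W) (t(W, C) = (C*6)*(2*W/(-1 + W)) = (6*C)*(2*W/(-1 + W)) = 12*C*W/(-1 + W))
14*t(4, -10) + z(4, 11) = 14*(12*(-10)*4/(-1 + 4)) + (11 + 2*4) = 14*(12*(-10)*4/3) + (11 + 8) = 14*(12*(-10)*4*(⅓)) + 19 = 14*(-160) + 19 = -2240 + 19 = -2221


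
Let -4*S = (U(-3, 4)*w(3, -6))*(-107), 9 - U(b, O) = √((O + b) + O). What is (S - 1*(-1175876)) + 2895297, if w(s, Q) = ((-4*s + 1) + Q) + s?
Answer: 8135605/2 + 749*√5/2 ≈ 4.0686e+6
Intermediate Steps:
U(b, O) = 9 - √(b + 2*O) (U(b, O) = 9 - √((O + b) + O) = 9 - √(b + 2*O))
w(s, Q) = 1 + Q - 3*s (w(s, Q) = ((1 - 4*s) + Q) + s = (1 + Q - 4*s) + s = 1 + Q - 3*s)
S = -6741/2 + 749*√5/2 (S = -(9 - √(-3 + 2*4))*(1 - 6 - 3*3)*(-107)/4 = -(9 - √(-3 + 8))*(1 - 6 - 9)*(-107)/4 = -(9 - √5)*(-14)*(-107)/4 = -(-126 + 14*√5)*(-107)/4 = -(13482 - 1498*√5)/4 = -6741/2 + 749*√5/2 ≈ -2533.1)
(S - 1*(-1175876)) + 2895297 = ((-6741/2 + 749*√5/2) - 1*(-1175876)) + 2895297 = ((-6741/2 + 749*√5/2) + 1175876) + 2895297 = (2345011/2 + 749*√5/2) + 2895297 = 8135605/2 + 749*√5/2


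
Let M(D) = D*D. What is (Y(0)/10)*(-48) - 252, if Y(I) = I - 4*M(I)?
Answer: -252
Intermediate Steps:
M(D) = D²
Y(I) = I - 4*I²
(Y(0)/10)*(-48) - 252 = ((0*(1 - 4*0))/10)*(-48) - 252 = ((0*(1 + 0))*(⅒))*(-48) - 252 = ((0*1)*(⅒))*(-48) - 252 = (0*(⅒))*(-48) - 252 = 0*(-48) - 252 = 0 - 252 = -252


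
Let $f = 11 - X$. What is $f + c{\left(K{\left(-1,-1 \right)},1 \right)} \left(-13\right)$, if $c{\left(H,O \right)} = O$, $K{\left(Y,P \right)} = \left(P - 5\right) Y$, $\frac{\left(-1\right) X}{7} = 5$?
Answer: $33$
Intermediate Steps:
$X = -35$ ($X = \left(-7\right) 5 = -35$)
$K{\left(Y,P \right)} = Y \left(-5 + P\right)$ ($K{\left(Y,P \right)} = \left(-5 + P\right) Y = Y \left(-5 + P\right)$)
$f = 46$ ($f = 11 - -35 = 11 + 35 = 46$)
$f + c{\left(K{\left(-1,-1 \right)},1 \right)} \left(-13\right) = 46 + 1 \left(-13\right) = 46 - 13 = 33$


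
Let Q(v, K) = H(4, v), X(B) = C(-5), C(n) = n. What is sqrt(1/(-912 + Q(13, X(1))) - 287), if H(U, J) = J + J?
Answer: I*sqrt(225294738)/886 ≈ 16.941*I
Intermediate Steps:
H(U, J) = 2*J
X(B) = -5
Q(v, K) = 2*v
sqrt(1/(-912 + Q(13, X(1))) - 287) = sqrt(1/(-912 + 2*13) - 287) = sqrt(1/(-912 + 26) - 287) = sqrt(1/(-886) - 287) = sqrt(-1/886 - 287) = sqrt(-254283/886) = I*sqrt(225294738)/886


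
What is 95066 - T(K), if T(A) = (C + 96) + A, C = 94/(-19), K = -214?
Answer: 1808590/19 ≈ 95189.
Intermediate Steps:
C = -94/19 (C = 94*(-1/19) = -94/19 ≈ -4.9474)
T(A) = 1730/19 + A (T(A) = (-94/19 + 96) + A = 1730/19 + A)
95066 - T(K) = 95066 - (1730/19 - 214) = 95066 - 1*(-2336/19) = 95066 + 2336/19 = 1808590/19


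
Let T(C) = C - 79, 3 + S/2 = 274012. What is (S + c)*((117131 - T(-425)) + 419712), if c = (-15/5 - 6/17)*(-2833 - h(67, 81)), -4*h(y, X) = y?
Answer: 20369389516163/68 ≈ 2.9955e+11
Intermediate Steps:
S = 548018 (S = -6 + 2*274012 = -6 + 548024 = 548018)
T(C) = -79 + C
h(y, X) = -y/4
c = 642105/68 (c = (-15/5 - 6/17)*(-2833 - (-1)*67/4) = (-15*1/5 - 6*1/17)*(-2833 - 1*(-67/4)) = (-3 - 6/17)*(-2833 + 67/4) = -57/17*(-11265/4) = 642105/68 ≈ 9442.7)
(S + c)*((117131 - T(-425)) + 419712) = (548018 + 642105/68)*((117131 - (-79 - 425)) + 419712) = 37907329*((117131 - 1*(-504)) + 419712)/68 = 37907329*((117131 + 504) + 419712)/68 = 37907329*(117635 + 419712)/68 = (37907329/68)*537347 = 20369389516163/68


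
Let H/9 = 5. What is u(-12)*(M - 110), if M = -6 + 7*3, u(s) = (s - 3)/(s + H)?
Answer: 475/11 ≈ 43.182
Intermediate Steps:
H = 45 (H = 9*5 = 45)
u(s) = (-3 + s)/(45 + s) (u(s) = (s - 3)/(s + 45) = (-3 + s)/(45 + s))
M = 15 (M = -6 + 21 = 15)
u(-12)*(M - 110) = ((-3 - 12)/(45 - 12))*(15 - 110) = (-15/33)*(-95) = ((1/33)*(-15))*(-95) = -5/11*(-95) = 475/11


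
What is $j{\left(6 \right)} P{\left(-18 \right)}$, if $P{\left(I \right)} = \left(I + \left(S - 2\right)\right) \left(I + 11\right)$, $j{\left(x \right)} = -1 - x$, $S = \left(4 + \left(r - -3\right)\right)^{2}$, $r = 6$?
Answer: $7301$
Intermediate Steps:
$S = 169$ ($S = \left(4 + \left(6 - -3\right)\right)^{2} = \left(4 + \left(6 + 3\right)\right)^{2} = \left(4 + 9\right)^{2} = 13^{2} = 169$)
$P{\left(I \right)} = \left(11 + I\right) \left(167 + I\right)$ ($P{\left(I \right)} = \left(I + \left(169 - 2\right)\right) \left(I + 11\right) = \left(I + \left(169 - 2\right)\right) \left(11 + I\right) = \left(I + 167\right) \left(11 + I\right) = \left(167 + I\right) \left(11 + I\right) = \left(11 + I\right) \left(167 + I\right)$)
$j{\left(6 \right)} P{\left(-18 \right)} = \left(-1 - 6\right) \left(1837 + \left(-18\right)^{2} + 178 \left(-18\right)\right) = \left(-1 - 6\right) \left(1837 + 324 - 3204\right) = \left(-7\right) \left(-1043\right) = 7301$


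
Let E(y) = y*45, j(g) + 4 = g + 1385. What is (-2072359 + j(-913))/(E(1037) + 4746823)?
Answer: -2071891/4793488 ≈ -0.43223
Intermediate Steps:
j(g) = 1381 + g (j(g) = -4 + (g + 1385) = -4 + (1385 + g) = 1381 + g)
E(y) = 45*y
(-2072359 + j(-913))/(E(1037) + 4746823) = (-2072359 + (1381 - 913))/(45*1037 + 4746823) = (-2072359 + 468)/(46665 + 4746823) = -2071891/4793488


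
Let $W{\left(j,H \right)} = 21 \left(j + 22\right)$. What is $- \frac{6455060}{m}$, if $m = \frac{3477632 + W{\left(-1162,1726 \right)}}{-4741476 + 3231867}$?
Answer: $\frac{2436154167885}{863423} \approx 2.8215 \cdot 10^{6}$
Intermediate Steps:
$W{\left(j,H \right)} = 462 + 21 j$ ($W{\left(j,H \right)} = 21 \left(22 + j\right) = 462 + 21 j$)
$m = - \frac{3453692}{1509609}$ ($m = \frac{3477632 + \left(462 + 21 \left(-1162\right)\right)}{-4741476 + 3231867} = \frac{3477632 + \left(462 - 24402\right)}{-1509609} = \left(3477632 - 23940\right) \left(- \frac{1}{1509609}\right) = 3453692 \left(- \frac{1}{1509609}\right) = - \frac{3453692}{1509609} \approx -2.2878$)
$- \frac{6455060}{m} = - \frac{6455060}{- \frac{3453692}{1509609}} = \left(-6455060\right) \left(- \frac{1509609}{3453692}\right) = \frac{2436154167885}{863423}$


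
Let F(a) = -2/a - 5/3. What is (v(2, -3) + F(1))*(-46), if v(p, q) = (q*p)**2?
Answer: -4462/3 ≈ -1487.3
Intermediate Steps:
F(a) = -5/3 - 2/a (F(a) = -2/a - 5*1/3 = -2/a - 5/3 = -5/3 - 2/a)
v(p, q) = p**2*q**2 (v(p, q) = (p*q)**2 = p**2*q**2)
(v(2, -3) + F(1))*(-46) = (2**2*(-3)**2 + (-5/3 - 2/1))*(-46) = (4*9 + (-5/3 - 2*1))*(-46) = (36 + (-5/3 - 2))*(-46) = (36 - 11/3)*(-46) = (97/3)*(-46) = -4462/3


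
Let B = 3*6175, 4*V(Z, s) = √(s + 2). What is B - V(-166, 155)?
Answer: 18525 - √157/4 ≈ 18522.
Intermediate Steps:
V(Z, s) = √(2 + s)/4 (V(Z, s) = √(s + 2)/4 = √(2 + s)/4)
B = 18525
B - V(-166, 155) = 18525 - √(2 + 155)/4 = 18525 - √157/4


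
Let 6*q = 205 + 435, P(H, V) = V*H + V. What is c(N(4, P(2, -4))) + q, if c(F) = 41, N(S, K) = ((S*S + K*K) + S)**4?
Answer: 443/3 ≈ 147.67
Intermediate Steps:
P(H, V) = V + H*V (P(H, V) = H*V + V = V + H*V)
N(S, K) = (S + K**2 + S**2)**4 (N(S, K) = ((S**2 + K**2) + S)**4 = ((K**2 + S**2) + S)**4 = (S + K**2 + S**2)**4)
q = 320/3 (q = (205 + 435)/6 = (1/6)*640 = 320/3 ≈ 106.67)
c(N(4, P(2, -4))) + q = 41 + 320/3 = 443/3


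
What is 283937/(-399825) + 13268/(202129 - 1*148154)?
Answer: -400824859/863222175 ≈ -0.46434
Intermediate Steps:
283937/(-399825) + 13268/(202129 - 1*148154) = 283937*(-1/399825) + 13268/(202129 - 148154) = -283937/399825 + 13268/53975 = -400824859/863222175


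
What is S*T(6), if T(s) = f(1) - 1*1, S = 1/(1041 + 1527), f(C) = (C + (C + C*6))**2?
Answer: 21/856 ≈ 0.024533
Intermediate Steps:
f(C) = 64*C**2 (f(C) = (C + (C + 6*C))**2 = (C + 7*C)**2 = (8*C)**2 = 64*C**2)
S = 1/2568 ≈ 0.00038941
T(s) = 63 (T(s) = 64*1**2 - 1*1 = 64*1 - 1 = 64 - 1 = 63)
S*T(6) = (1/2568)*63 = 21/856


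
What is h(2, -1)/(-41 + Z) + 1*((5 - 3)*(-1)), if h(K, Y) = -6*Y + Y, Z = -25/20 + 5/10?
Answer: -354/167 ≈ -2.1198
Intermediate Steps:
Z = -¾ (Z = -25*1/20 + 5*(⅒) = -5/4 + ½ = -¾ ≈ -0.75000)
h(K, Y) = -5*Y
h(2, -1)/(-41 + Z) + 1*((5 - 3)*(-1)) = (-5*(-1))/(-41 - ¾) + 1*((5 - 3)*(-1)) = 5/(-167/4) + 1*(2*(-1)) = 5*(-4/167) + 1*(-2) = -20/167 - 2 = -354/167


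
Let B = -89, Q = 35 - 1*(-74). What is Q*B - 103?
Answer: -9804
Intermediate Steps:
Q = 109 (Q = 35 + 74 = 109)
Q*B - 103 = 109*(-89) - 103 = -9701 - 103 = -9804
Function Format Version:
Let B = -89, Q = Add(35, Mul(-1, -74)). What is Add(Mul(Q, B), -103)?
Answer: -9804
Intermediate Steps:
Q = 109 (Q = Add(35, 74) = 109)
Add(Mul(Q, B), -103) = Add(Mul(109, -89), -103) = Add(-9701, -103) = -9804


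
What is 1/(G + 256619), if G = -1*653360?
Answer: -1/396741 ≈ -2.5205e-6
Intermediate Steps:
G = -653360
1/(G + 256619) = 1/(-653360 + 256619) = 1/(-396741) = -1/396741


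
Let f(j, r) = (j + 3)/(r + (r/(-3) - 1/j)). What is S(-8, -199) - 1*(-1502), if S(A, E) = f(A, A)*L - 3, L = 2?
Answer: 37523/25 ≈ 1500.9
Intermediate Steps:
f(j, r) = (3 + j)/(-1/j + 2*r/3) (f(j, r) = (3 + j)/(r + (r*(-1/3) - 1/j)) = (3 + j)/(r + (-r/3 - 1/j)) = (3 + j)/(r + (-1/j - r/3)) = (3 + j)/(-1/j + 2*r/3))
S(A, E) = -3 + 6*A*(3 + A)/(-3 + 2*A**2) (S(A, E) = (3*A*(3 + A)/(-3 + 2*A*A))*2 - 3 = (3*A*(3 + A)/(-3 + 2*A**2))*2 - 3 = 6*A*(3 + A)/(-3 + 2*A**2) - 3 = -3 + 6*A*(3 + A)/(-3 + 2*A**2))
S(-8, -199) - 1*(-1502) = 9*(1 + 2*(-8))/(-3 + 2*(-8)**2) - 1*(-1502) = 9*(1 - 16)/(-3 + 2*64) + 1502 = 9*(-15)/(-3 + 128) + 1502 = 9*(-15)/125 + 1502 = 9*(1/125)*(-15) + 1502 = -27/25 + 1502 = 37523/25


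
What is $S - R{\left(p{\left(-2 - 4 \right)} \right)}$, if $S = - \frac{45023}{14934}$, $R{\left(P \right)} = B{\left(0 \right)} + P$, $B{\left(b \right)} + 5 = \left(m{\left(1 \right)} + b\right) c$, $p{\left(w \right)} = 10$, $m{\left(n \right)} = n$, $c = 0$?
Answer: $- \frac{119693}{14934} \approx -8.0148$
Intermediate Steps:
$B{\left(b \right)} = -5$ ($B{\left(b \right)} = -5 + \left(1 + b\right) 0 = -5 + 0 = -5$)
$R{\left(P \right)} = -5 + P$
$S = - \frac{45023}{14934}$ ($S = \left(-45023\right) \frac{1}{14934} = - \frac{45023}{14934} \approx -3.0148$)
$S - R{\left(p{\left(-2 - 4 \right)} \right)} = - \frac{45023}{14934} - \left(-5 + 10\right) = - \frac{45023}{14934} - 5 = - \frac{119693}{14934}$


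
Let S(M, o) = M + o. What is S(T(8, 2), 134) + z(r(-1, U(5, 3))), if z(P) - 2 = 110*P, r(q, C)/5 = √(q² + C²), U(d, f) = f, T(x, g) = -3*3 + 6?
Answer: 133 + 550*√10 ≈ 1872.3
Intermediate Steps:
T(x, g) = -3 (T(x, g) = -9 + 6 = -3)
r(q, C) = 5*√(C² + q²) (r(q, C) = 5*√(q² + C²) = 5*√(C² + q²))
z(P) = 2 + 110*P
S(T(8, 2), 134) + z(r(-1, U(5, 3))) = (-3 + 134) + (2 + 110*(5*√(3² + (-1)²))) = 131 + (2 + 110*(5*√(9 + 1))) = 131 + (2 + 110*(5*√10)) = 131 + (2 + 550*√10) = 133 + 550*√10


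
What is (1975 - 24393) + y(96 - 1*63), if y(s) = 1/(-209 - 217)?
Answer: -9550069/426 ≈ -22418.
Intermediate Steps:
y(s) = -1/426 (y(s) = 1/(-426) = -1/426)
(1975 - 24393) + y(96 - 1*63) = (1975 - 24393) - 1/426 = -22418 - 1/426 = -9550069/426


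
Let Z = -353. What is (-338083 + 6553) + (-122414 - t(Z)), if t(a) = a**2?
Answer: -578553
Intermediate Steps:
(-338083 + 6553) + (-122414 - t(Z)) = (-338083 + 6553) + (-122414 - 1*(-353)**2) = -331530 + (-122414 - 1*124609) = -331530 + (-122414 - 124609) = -331530 - 247023 = -578553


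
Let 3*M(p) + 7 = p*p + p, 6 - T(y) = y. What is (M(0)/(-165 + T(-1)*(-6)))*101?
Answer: 707/621 ≈ 1.1385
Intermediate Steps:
T(y) = 6 - y
M(p) = -7/3 + p/3 + p**2/3 (M(p) = -7/3 + (p*p + p)/3 = -7/3 + (p**2 + p)/3 = -7/3 + (p + p**2)/3 = -7/3 + (p/3 + p**2/3) = -7/3 + p/3 + p**2/3)
(M(0)/(-165 + T(-1)*(-6)))*101 = ((-7/3 + (1/3)*0 + (1/3)*0**2)/(-165 + (6 - 1*(-1))*(-6)))*101 = ((-7/3 + 0 + (1/3)*0)/(-165 + (6 + 1)*(-6)))*101 = ((-7/3 + 0 + 0)/(-165 + 7*(-6)))*101 = -7/(3*(-165 - 42))*101 = -7/3/(-207)*101 = -7/3*(-1/207)*101 = (7/621)*101 = 707/621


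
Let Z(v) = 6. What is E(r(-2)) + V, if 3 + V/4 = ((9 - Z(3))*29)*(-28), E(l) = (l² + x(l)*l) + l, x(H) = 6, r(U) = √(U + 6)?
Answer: -9738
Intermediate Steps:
r(U) = √(6 + U)
E(l) = l² + 7*l (E(l) = (l² + 6*l) + l = l² + 7*l)
V = -9756 (V = -12 + 4*(((9 - 1*6)*29)*(-28)) = -12 + 4*(((9 - 6)*29)*(-28)) = -12 + 4*((3*29)*(-28)) = -12 + 4*(87*(-28)) = -12 + 4*(-2436) = -12 - 9744 = -9756)
E(r(-2)) + V = √(6 - 2)*(7 + √(6 - 2)) - 9756 = √4*(7 + √4) - 9756 = 2*(7 + 2) - 9756 = 2*9 - 9756 = 18 - 9756 = -9738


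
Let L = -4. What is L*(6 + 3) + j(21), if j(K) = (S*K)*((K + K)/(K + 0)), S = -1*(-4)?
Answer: 132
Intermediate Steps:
S = 4
j(K) = 8*K (j(K) = (4*K)*((K + K)/(K + 0)) = (4*K)*((2*K)/K) = (4*K)*2 = 8*K)
L*(6 + 3) + j(21) = -4*(6 + 3) + 8*21 = -4*9 + 168 = -36 + 168 = 132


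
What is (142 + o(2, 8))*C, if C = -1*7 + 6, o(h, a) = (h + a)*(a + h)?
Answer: -242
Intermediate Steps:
o(h, a) = (a + h)**2 (o(h, a) = (a + h)*(a + h) = (a + h)**2)
C = -1 (C = -7 + 6 = -1)
(142 + o(2, 8))*C = (142 + (8 + 2)**2)*(-1) = (142 + 10**2)*(-1) = (142 + 100)*(-1) = 242*(-1) = -242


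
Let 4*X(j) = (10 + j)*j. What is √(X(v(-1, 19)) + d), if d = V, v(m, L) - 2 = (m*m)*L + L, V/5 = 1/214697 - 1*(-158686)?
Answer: √36596046001292855/214697 ≈ 891.03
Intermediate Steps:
V = 170347040715/214697 (V = 5*(1/214697 - 1*(-158686)) = 5*(1/214697 + 158686) = 5*(34069408143/214697) = 170347040715/214697 ≈ 7.9343e+5)
v(m, L) = 2 + L + L*m² (v(m, L) = 2 + ((m*m)*L + L) = 2 + (m²*L + L) = 2 + (L*m² + L) = 2 + (L + L*m²) = 2 + L + L*m²)
X(j) = j*(10 + j)/4 (X(j) = ((10 + j)*j)/4 = (j*(10 + j))/4 = j*(10 + j)/4)
d = 170347040715/214697 ≈ 7.9343e+5
√(X(v(-1, 19)) + d) = √((2 + 19 + 19*(-1)²)*(10 + (2 + 19 + 19*(-1)²))/4 + 170347040715/214697) = √((2 + 19 + 19*1)*(10 + (2 + 19 + 19*1))/4 + 170347040715/214697) = √((2 + 19 + 19)*(10 + (2 + 19 + 19))/4 + 170347040715/214697) = √((¼)*40*(10 + 40) + 170347040715/214697) = √((¼)*40*50 + 170347040715/214697) = √(500 + 170347040715/214697) = √(170454389215/214697) = √36596046001292855/214697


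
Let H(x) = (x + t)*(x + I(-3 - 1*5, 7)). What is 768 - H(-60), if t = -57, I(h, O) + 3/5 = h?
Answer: -36291/5 ≈ -7258.2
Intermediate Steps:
I(h, O) = -⅗ + h
H(x) = (-57 + x)*(-43/5 + x) (H(x) = (x - 57)*(x + (-⅗ + (-3 - 1*5))) = (-57 + x)*(x + (-⅗ + (-3 - 5))) = (-57 + x)*(x + (-⅗ - 8)) = (-57 + x)*(x - 43/5) = (-57 + x)*(-43/5 + x))
768 - H(-60) = 768 - (2451/5 + (-60)² - 328/5*(-60)) = 768 - (2451/5 + 3600 + 3936) = 768 - 1*40131/5 = 768 - 40131/5 = -36291/5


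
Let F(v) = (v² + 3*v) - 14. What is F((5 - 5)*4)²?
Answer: 196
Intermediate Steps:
F(v) = -14 + v² + 3*v
F((5 - 5)*4)² = (-14 + ((5 - 5)*4)² + 3*((5 - 5)*4))² = (-14 + (0*4)² + 3*(0*4))² = (-14 + 0² + 3*0)² = (-14 + 0 + 0)² = (-14)² = 196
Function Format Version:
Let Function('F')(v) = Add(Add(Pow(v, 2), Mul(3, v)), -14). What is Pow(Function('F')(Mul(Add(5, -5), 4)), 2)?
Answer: 196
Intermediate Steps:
Function('F')(v) = Add(-14, Pow(v, 2), Mul(3, v))
Pow(Function('F')(Mul(Add(5, -5), 4)), 2) = Pow(Add(-14, Pow(Mul(Add(5, -5), 4), 2), Mul(3, Mul(Add(5, -5), 4))), 2) = Pow(Add(-14, Pow(Mul(0, 4), 2), Mul(3, Mul(0, 4))), 2) = Pow(Add(-14, Pow(0, 2), Mul(3, 0)), 2) = Pow(Add(-14, 0, 0), 2) = Pow(-14, 2) = 196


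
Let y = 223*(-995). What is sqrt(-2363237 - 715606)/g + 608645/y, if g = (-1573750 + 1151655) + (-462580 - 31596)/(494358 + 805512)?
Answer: -121729/44377 - 649935*I*sqrt(3078843)/274334560913 ≈ -2.7431 - 0.004157*I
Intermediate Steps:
y = -221885
g = -274334560913/649935 (g = -422095 - 494176/1299870 = -422095 - 494176*1/1299870 = -422095 - 247088/649935 = -274334560913/649935 ≈ -4.2210e+5)
sqrt(-2363237 - 715606)/g + 608645/y = sqrt(-2363237 - 715606)/(-274334560913/649935) + 608645/(-221885) = sqrt(-3078843)*(-649935/274334560913) + 608645*(-1/221885) = (I*sqrt(3078843))*(-649935/274334560913) - 121729/44377 = -649935*I*sqrt(3078843)/274334560913 - 121729/44377 = -121729/44377 - 649935*I*sqrt(3078843)/274334560913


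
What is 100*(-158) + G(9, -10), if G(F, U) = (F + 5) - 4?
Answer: -15790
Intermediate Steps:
G(F, U) = 1 + F (G(F, U) = (5 + F) - 4 = 1 + F)
100*(-158) + G(9, -10) = 100*(-158) + (1 + 9) = -15800 + 10 = -15790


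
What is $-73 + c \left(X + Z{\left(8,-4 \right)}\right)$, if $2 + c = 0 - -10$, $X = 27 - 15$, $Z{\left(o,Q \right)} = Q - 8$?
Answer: $-73$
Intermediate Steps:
$Z{\left(o,Q \right)} = -8 + Q$
$X = 12$
$c = 8$ ($c = -2 + \left(0 - -10\right) = -2 + \left(0 + 10\right) = -2 + 10 = 8$)
$-73 + c \left(X + Z{\left(8,-4 \right)}\right) = -73 + 8 \left(12 - 12\right) = -73 + 8 \cdot 0 = -73 + 0 = -73$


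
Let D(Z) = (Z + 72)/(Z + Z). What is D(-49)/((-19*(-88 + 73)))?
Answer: -23/27930 ≈ -0.00082349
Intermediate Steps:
D(Z) = (72 + Z)/(2*Z) (D(Z) = (72 + Z)/((2*Z)) = (72 + Z)*(1/(2*Z)) = (72 + Z)/(2*Z))
D(-49)/((-19*(-88 + 73))) = ((½)*(72 - 49)/(-49))/((-19*(-88 + 73))) = ((½)*(-1/49)*23)/((-19*(-15))) = -23/98/285 = -23/98*1/285 = -23/27930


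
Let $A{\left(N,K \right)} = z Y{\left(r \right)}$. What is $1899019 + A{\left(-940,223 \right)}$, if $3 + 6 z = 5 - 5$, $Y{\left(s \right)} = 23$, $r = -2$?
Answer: $\frac{3798015}{2} \approx 1.899 \cdot 10^{6}$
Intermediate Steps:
$z = - \frac{1}{2}$ ($z = - \frac{1}{2} + \frac{5 - 5}{6} = - \frac{1}{2} + \frac{1}{6} \cdot 0 = - \frac{1}{2} + 0 = - \frac{1}{2} \approx -0.5$)
$A{\left(N,K \right)} = - \frac{23}{2}$ ($A{\left(N,K \right)} = \left(- \frac{1}{2}\right) 23 = - \frac{23}{2}$)
$1899019 + A{\left(-940,223 \right)} = 1899019 - \frac{23}{2} = \frac{3798015}{2}$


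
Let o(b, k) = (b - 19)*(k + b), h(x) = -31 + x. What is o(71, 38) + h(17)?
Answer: 5654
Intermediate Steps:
o(b, k) = (-19 + b)*(b + k)
o(71, 38) + h(17) = (71² - 19*71 - 19*38 + 71*38) + (-31 + 17) = (5041 - 1349 - 722 + 2698) - 14 = 5668 - 14 = 5654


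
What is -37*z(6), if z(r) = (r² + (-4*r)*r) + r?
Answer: 3774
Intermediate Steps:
z(r) = r - 3*r² (z(r) = (r² - 4*r²) + r = -3*r² + r = r - 3*r²)
-37*z(6) = -222*(1 - 3*6) = -222*(1 - 18) = -222*(-17) = -37*(-102) = 3774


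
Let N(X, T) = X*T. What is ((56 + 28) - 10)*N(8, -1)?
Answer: -592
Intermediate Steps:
N(X, T) = T*X
((56 + 28) - 10)*N(8, -1) = ((56 + 28) - 10)*(-1*8) = (84 - 10)*(-8) = 74*(-8) = -592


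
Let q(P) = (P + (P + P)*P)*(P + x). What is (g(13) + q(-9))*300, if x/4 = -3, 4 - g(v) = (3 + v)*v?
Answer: -1025100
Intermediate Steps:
g(v) = 4 - v*(3 + v) (g(v) = 4 - (3 + v)*v = 4 - v*(3 + v))
x = -12 (x = 4*(-3) = -12)
q(P) = (-12 + P)*(P + 2*P²) (q(P) = (P + (P + P)*P)*(P - 12) = (P + (2*P)*P)*(-12 + P) = (P + 2*P²)*(-12 + P) = (-12 + P)*(P + 2*P²))
(g(13) + q(-9))*300 = ((4 - 1*13² - 3*13) - 9*(-12 - 23*(-9) + 2*(-9)²))*300 = ((4 - 1*169 - 39) - 9*(-12 + 207 + 2*81))*300 = ((4 - 169 - 39) - 9*(-12 + 207 + 162))*300 = (-204 - 9*357)*300 = (-204 - 3213)*300 = -3417*300 = -1025100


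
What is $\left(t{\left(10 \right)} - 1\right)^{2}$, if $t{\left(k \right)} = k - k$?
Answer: $1$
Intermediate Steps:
$t{\left(k \right)} = 0$
$\left(t{\left(10 \right)} - 1\right)^{2} = \left(0 - 1\right)^{2} = \left(-1\right)^{2} = 1$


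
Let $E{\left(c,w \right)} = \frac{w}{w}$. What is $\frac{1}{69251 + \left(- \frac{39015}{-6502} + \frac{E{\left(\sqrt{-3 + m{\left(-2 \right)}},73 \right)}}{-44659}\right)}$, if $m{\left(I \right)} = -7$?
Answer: $\frac{290372818}{20110350383701} \approx 1.4439 \cdot 10^{-5}$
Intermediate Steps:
$E{\left(c,w \right)} = 1$
$\frac{1}{69251 + \left(- \frac{39015}{-6502} + \frac{E{\left(\sqrt{-3 + m{\left(-2 \right)}},73 \right)}}{-44659}\right)} = \frac{1}{69251 + \left(- \frac{39015}{-6502} + 1 \frac{1}{-44659}\right)} = \frac{1}{69251 + \left(\left(-39015\right) \left(- \frac{1}{6502}\right) + 1 \left(- \frac{1}{44659}\right)\right)} = \frac{1}{69251 + \left(\frac{39015}{6502} - \frac{1}{44659}\right)} = \frac{1}{69251 + \frac{1742364383}{290372818}} = \frac{1}{\frac{20110350383701}{290372818}} = \frac{290372818}{20110350383701}$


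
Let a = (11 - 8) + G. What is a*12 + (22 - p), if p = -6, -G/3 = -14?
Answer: 568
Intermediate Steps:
G = 42 (G = -3*(-14) = 42)
a = 45 (a = (11 - 8) + 42 = 3 + 42 = 45)
a*12 + (22 - p) = 45*12 + (22 - 1*(-6)) = 540 + (22 + 6) = 540 + 28 = 568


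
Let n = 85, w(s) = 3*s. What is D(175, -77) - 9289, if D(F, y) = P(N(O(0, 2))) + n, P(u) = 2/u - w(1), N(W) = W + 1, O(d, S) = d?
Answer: -9205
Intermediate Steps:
N(W) = 1 + W
P(u) = -3 + 2/u (P(u) = 2/u - 3 = -3 + 2/u)
D(F, y) = 84 (D(F, y) = (-3 + 2/(1 + 0)) + 85 = (-3 + 2/1) + 85 = (-3 + 2*1) + 85 = (-3 + 2) + 85 = -1 + 85 = 84)
D(175, -77) - 9289 = 84 - 9289 = -9205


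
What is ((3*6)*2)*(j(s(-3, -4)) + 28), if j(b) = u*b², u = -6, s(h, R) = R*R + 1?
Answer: -61416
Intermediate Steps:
s(h, R) = 1 + R² (s(h, R) = R² + 1 = 1 + R²)
j(b) = -6*b²
((3*6)*2)*(j(s(-3, -4)) + 28) = ((3*6)*2)*(-6*(1 + (-4)²)² + 28) = (18*2)*(-6*(1 + 16)² + 28) = 36*(-6*17² + 28) = 36*(-6*289 + 28) = 36*(-1734 + 28) = 36*(-1706) = -61416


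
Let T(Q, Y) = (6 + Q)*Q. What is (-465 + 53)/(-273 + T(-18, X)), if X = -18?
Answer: 412/57 ≈ 7.2281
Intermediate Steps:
T(Q, Y) = Q*(6 + Q)
(-465 + 53)/(-273 + T(-18, X)) = (-465 + 53)/(-273 - 18*(6 - 18)) = -412/(-273 - 18*(-12)) = -412/(-273 + 216) = -412/(-57) = -412*(-1/57) = 412/57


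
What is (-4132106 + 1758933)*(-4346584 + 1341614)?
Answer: 7131313669810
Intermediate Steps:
(-4132106 + 1758933)*(-4346584 + 1341614) = -2373173*(-3004970) = 7131313669810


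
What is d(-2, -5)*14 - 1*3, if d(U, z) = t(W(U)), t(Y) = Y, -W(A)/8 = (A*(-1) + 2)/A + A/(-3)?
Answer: 439/3 ≈ 146.33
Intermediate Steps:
W(A) = 8*A/3 - 8*(2 - A)/A (W(A) = -8*((A*(-1) + 2)/A + A/(-3)) = -8*((-A + 2)/A + A*(-⅓)) = -8*((2 - A)/A - A/3) = -8*(-A/3 + (2 - A)/A) = 8*A/3 - 8*(2 - A)/A)
d(U, z) = 8 - 16/U + 8*U/3
d(-2, -5)*14 - 1*3 = (8 - 16/(-2) + (8/3)*(-2))*14 - 1*3 = (8 - 16*(-½) - 16/3)*14 - 3 = (8 + 8 - 16/3)*14 - 3 = (32/3)*14 - 3 = 448/3 - 3 = 439/3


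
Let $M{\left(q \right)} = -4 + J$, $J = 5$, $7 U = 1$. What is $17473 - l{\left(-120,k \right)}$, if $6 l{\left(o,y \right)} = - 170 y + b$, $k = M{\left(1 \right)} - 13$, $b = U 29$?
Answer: $\frac{719557}{42} \approx 17132.0$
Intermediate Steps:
$U = \frac{1}{7}$ ($U = \frac{1}{7} \cdot 1 = \frac{1}{7} \approx 0.14286$)
$b = \frac{29}{7}$ ($b = \frac{1}{7} \cdot 29 = \frac{29}{7} \approx 4.1429$)
$M{\left(q \right)} = 1$ ($M{\left(q \right)} = -4 + 5 = 1$)
$k = -12$ ($k = 1 - 13 = -12$)
$l{\left(o,y \right)} = \frac{29}{42} - \frac{85 y}{3}$ ($l{\left(o,y \right)} = \frac{- 170 y + \frac{29}{7}}{6} = \frac{\frac{29}{7} - 170 y}{6} = \frac{29}{42} - \frac{85 y}{3}$)
$17473 - l{\left(-120,k \right)} = 17473 - \left(\frac{29}{42} - -340\right) = 17473 - \left(\frac{29}{42} + 340\right) = 17473 - \frac{14309}{42} = \frac{719557}{42}$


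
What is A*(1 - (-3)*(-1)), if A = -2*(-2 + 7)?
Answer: 20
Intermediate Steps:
A = -10 (A = -2*5 = -10)
A*(1 - (-3)*(-1)) = -10*(1 - (-3)*(-1)) = -10*(1 - 1*3) = -10*(1 - 3) = -10*(-2) = 20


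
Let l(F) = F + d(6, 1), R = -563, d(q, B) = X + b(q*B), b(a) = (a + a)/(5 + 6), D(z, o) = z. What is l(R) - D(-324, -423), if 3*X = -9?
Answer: -2650/11 ≈ -240.91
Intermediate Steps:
b(a) = 2*a/11 (b(a) = (2*a)/11 = (2*a)*(1/11) = 2*a/11)
X = -3 (X = (1/3)*(-9) = -3)
d(q, B) = -3 + 2*B*q/11 (d(q, B) = -3 + 2*(q*B)/11 = -3 + 2*(B*q)/11 = -3 + 2*B*q/11)
l(F) = -21/11 + F (l(F) = F + (-3 + (2/11)*1*6) = F + (-3 + 12/11) = F - 21/11 = -21/11 + F)
l(R) - D(-324, -423) = (-21/11 - 563) - 1*(-324) = -6214/11 + 324 = -2650/11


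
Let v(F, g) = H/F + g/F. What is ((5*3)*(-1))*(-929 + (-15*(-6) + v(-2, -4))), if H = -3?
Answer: 25065/2 ≈ 12533.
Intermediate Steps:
v(F, g) = -3/F + g/F
((5*3)*(-1))*(-929 + (-15*(-6) + v(-2, -4))) = ((5*3)*(-1))*(-929 + (-15*(-6) + (-3 - 4)/(-2))) = (15*(-1))*(-929 + (90 - ½*(-7))) = -15*(-929 + (90 + 7/2)) = -15*(-929 + 187/2) = -15*(-1671/2) = 25065/2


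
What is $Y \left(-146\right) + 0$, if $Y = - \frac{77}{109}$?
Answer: $\frac{11242}{109} \approx 103.14$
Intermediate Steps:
$Y = - \frac{77}{109}$ ($Y = \left(-77\right) \frac{1}{109} = - \frac{77}{109} \approx -0.70642$)
$Y \left(-146\right) + 0 = \left(- \frac{77}{109}\right) \left(-146\right) + 0 = \frac{11242}{109} + 0 = \frac{11242}{109}$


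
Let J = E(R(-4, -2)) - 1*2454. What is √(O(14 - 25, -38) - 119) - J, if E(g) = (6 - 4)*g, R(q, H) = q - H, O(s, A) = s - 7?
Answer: 2458 + I*√137 ≈ 2458.0 + 11.705*I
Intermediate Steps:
O(s, A) = -7 + s
E(g) = 2*g
J = -2458 (J = 2*(-4 - 1*(-2)) - 1*2454 = 2*(-4 + 2) - 2454 = 2*(-2) - 2454 = -4 - 2454 = -2458)
√(O(14 - 25, -38) - 119) - J = √((-7 + (14 - 25)) - 119) - 1*(-2458) = √((-7 - 11) - 119) + 2458 = √(-18 - 119) + 2458 = √(-137) + 2458 = I*√137 + 2458 = 2458 + I*√137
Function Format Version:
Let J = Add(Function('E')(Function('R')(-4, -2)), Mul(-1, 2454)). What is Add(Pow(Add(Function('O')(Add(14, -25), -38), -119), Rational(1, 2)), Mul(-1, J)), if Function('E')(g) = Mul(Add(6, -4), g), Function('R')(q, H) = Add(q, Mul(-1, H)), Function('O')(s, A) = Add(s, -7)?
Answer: Add(2458, Mul(I, Pow(137, Rational(1, 2)))) ≈ Add(2458.0, Mul(11.705, I))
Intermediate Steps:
Function('O')(s, A) = Add(-7, s)
Function('E')(g) = Mul(2, g)
J = -2458 (J = Add(Mul(2, Add(-4, Mul(-1, -2))), Mul(-1, 2454)) = Add(Mul(2, Add(-4, 2)), -2454) = Add(Mul(2, -2), -2454) = Add(-4, -2454) = -2458)
Add(Pow(Add(Function('O')(Add(14, -25), -38), -119), Rational(1, 2)), Mul(-1, J)) = Add(Pow(Add(Add(-7, Add(14, -25)), -119), Rational(1, 2)), Mul(-1, -2458)) = Add(Pow(Add(Add(-7, -11), -119), Rational(1, 2)), 2458) = Add(Pow(Add(-18, -119), Rational(1, 2)), 2458) = Add(Pow(-137, Rational(1, 2)), 2458) = Add(Mul(I, Pow(137, Rational(1, 2))), 2458) = Add(2458, Mul(I, Pow(137, Rational(1, 2))))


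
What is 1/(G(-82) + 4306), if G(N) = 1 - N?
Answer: 1/4389 ≈ 0.00022784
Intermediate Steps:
1/(G(-82) + 4306) = 1/((1 - 1*(-82)) + 4306) = 1/((1 + 82) + 4306) = 1/(83 + 4306) = 1/4389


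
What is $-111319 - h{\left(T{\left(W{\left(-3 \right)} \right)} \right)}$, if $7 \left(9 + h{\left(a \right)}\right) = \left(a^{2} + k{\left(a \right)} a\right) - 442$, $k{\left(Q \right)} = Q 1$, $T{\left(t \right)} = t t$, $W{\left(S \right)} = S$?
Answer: $-111270$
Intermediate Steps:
$T{\left(t \right)} = t^{2}$
$k{\left(Q \right)} = Q$
$h{\left(a \right)} = - \frac{505}{7} + \frac{2 a^{2}}{7}$ ($h{\left(a \right)} = -9 + \frac{\left(a^{2} + a a\right) - 442}{7} = -9 + \frac{\left(a^{2} + a^{2}\right) - 442}{7} = -9 + \frac{2 a^{2} - 442}{7} = -9 + \frac{-442 + 2 a^{2}}{7} = -9 + \left(- \frac{442}{7} + \frac{2 a^{2}}{7}\right) = - \frac{505}{7} + \frac{2 a^{2}}{7}$)
$-111319 - h{\left(T{\left(W{\left(-3 \right)} \right)} \right)} = -111319 - \left(- \frac{505}{7} + \frac{2 \left(\left(-3\right)^{2}\right)^{2}}{7}\right) = -111319 - \left(- \frac{505}{7} + \frac{2 \cdot 9^{2}}{7}\right) = -111319 - \left(- \frac{505}{7} + \frac{2}{7} \cdot 81\right) = -111319 - \left(- \frac{505}{7} + \frac{162}{7}\right) = -111319 - -49 = -111319 + 49 = -111270$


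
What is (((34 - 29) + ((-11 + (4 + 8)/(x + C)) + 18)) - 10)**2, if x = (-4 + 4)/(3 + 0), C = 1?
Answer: 196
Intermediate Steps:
x = 0 (x = 0/3 = 0*(1/3) = 0)
(((34 - 29) + ((-11 + (4 + 8)/(x + C)) + 18)) - 10)**2 = (((34 - 29) + ((-11 + (4 + 8)/(0 + 1)) + 18)) - 10)**2 = ((5 + ((-11 + 12/1) + 18)) - 10)**2 = ((5 + ((-11 + 12*1) + 18)) - 10)**2 = ((5 + ((-11 + 12) + 18)) - 10)**2 = ((5 + (1 + 18)) - 10)**2 = ((5 + 19) - 10)**2 = (24 - 10)**2 = 14**2 = 196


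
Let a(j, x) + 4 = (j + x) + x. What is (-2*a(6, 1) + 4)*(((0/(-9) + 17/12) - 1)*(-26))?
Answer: 130/3 ≈ 43.333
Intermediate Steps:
a(j, x) = -4 + j + 2*x (a(j, x) = -4 + ((j + x) + x) = -4 + (j + 2*x) = -4 + j + 2*x)
(-2*a(6, 1) + 4)*(((0/(-9) + 17/12) - 1)*(-26)) = (-2*(-4 + 6 + 2*1) + 4)*(((0/(-9) + 17/12) - 1)*(-26)) = (-2*(-4 + 6 + 2) + 4)*(((0*(-⅑) + 17*(1/12)) - 1)*(-26)) = (-2*4 + 4)*(((0 + 17/12) - 1)*(-26)) = (-8 + 4)*((17/12 - 1)*(-26)) = -5*(-26)/3 = -4*(-65/6) = 130/3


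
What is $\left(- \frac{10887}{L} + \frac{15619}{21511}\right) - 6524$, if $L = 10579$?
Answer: $- \frac{1484702162212}{227564869} \approx -6524.3$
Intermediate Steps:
$\left(- \frac{10887}{L} + \frac{15619}{21511}\right) - 6524 = \left(- \frac{10887}{10579} + \frac{15619}{21511}\right) - 6524 = - \frac{68956856}{227564869} - 6524 = - \frac{1484702162212}{227564869}$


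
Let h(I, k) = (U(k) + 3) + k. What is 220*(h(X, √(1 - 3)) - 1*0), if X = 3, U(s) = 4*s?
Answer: 660 + 1100*I*√2 ≈ 660.0 + 1555.6*I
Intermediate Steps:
h(I, k) = 3 + 5*k (h(I, k) = (4*k + 3) + k = (3 + 4*k) + k = 3 + 5*k)
220*(h(X, √(1 - 3)) - 1*0) = 220*((3 + 5*√(1 - 3)) - 1*0) = 220*((3 + 5*√(-2)) + 0) = 220*((3 + 5*(I*√2)) + 0) = 220*((3 + 5*I*√2) + 0) = 220*(3 + 5*I*√2) = 660 + 1100*I*√2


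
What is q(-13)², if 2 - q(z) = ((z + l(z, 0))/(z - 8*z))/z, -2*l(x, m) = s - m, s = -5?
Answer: 452929/114244 ≈ 3.9646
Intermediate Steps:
l(x, m) = 5/2 + m/2 (l(x, m) = -(-5 - m)/2 = 5/2 + m/2)
q(z) = 2 + (5/2 + z)/(7*z²) (q(z) = 2 - (z + (5/2 + (½)*0))/(z - 8*z)/z = 2 - (z + (5/2 + 0))/((-7*z))/z = 2 - (z + 5/2)*(-1/(7*z))/z = 2 - (5/2 + z)*(-1/(7*z))/z = 2 - (-(5/2 + z)/(7*z))/z = 2 - (-1)*(5/2 + z)/(7*z²) = 2 + (5/2 + z)/(7*z²))
q(-13)² = (2 + (⅐)/(-13) + (5/14)/(-13)²)² = (2 + (⅐)*(-1/13) + (5/14)*(1/169))² = (2 - 1/91 + 5/2366)² = (673/338)² = 452929/114244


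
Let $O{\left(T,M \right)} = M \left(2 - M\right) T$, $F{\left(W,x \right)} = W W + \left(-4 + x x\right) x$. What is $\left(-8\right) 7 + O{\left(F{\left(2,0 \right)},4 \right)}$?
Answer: $-88$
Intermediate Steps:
$F{\left(W,x \right)} = W^{2} + x \left(-4 + x^{2}\right)$ ($F{\left(W,x \right)} = W^{2} + \left(-4 + x^{2}\right) x = W^{2} + x \left(-4 + x^{2}\right)$)
$O{\left(T,M \right)} = M T \left(2 - M\right)$
$\left(-8\right) 7 + O{\left(F{\left(2,0 \right)},4 \right)} = \left(-8\right) 7 + 4 \left(2^{2} + 0^{3} - 0\right) \left(2 - 4\right) = -56 + 4 \left(4 + 0 + 0\right) \left(2 - 4\right) = -56 + 4 \cdot 4 \left(-2\right) = -56 - 32 = -88$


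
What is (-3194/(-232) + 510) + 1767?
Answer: 265729/116 ≈ 2290.8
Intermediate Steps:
(-3194/(-232) + 510) + 1767 = (-3194*(-1/232) + 510) + 1767 = (1597/116 + 510) + 1767 = 60757/116 + 1767 = 265729/116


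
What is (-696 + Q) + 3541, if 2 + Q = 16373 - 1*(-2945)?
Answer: 22161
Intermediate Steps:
Q = 19316 (Q = -2 + (16373 - 1*(-2945)) = -2 + (16373 + 2945) = -2 + 19318 = 19316)
(-696 + Q) + 3541 = (-696 + 19316) + 3541 = 18620 + 3541 = 22161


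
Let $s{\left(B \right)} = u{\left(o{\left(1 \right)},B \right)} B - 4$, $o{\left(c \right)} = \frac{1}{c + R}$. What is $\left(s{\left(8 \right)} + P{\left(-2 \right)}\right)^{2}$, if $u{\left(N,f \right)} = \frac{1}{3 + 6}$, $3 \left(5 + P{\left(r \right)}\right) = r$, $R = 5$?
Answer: $\frac{6241}{81} \approx 77.049$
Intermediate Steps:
$P{\left(r \right)} = -5 + \frac{r}{3}$
$o{\left(c \right)} = \frac{1}{5 + c}$ ($o{\left(c \right)} = \frac{1}{c + 5} = \frac{1}{5 + c}$)
$u{\left(N,f \right)} = \frac{1}{9}$
$s{\left(B \right)} = -4 + \frac{B}{9}$ ($s{\left(B \right)} = \frac{B}{9} - 4 = -4 + \frac{B}{9}$)
$\left(s{\left(8 \right)} + P{\left(-2 \right)}\right)^{2} = \left(\left(-4 + \frac{1}{9} \cdot 8\right) + \left(-5 + \frac{1}{3} \left(-2\right)\right)\right)^{2} = \left(\left(-4 + \frac{8}{9}\right) - \frac{17}{3}\right)^{2} = \left(- \frac{28}{9} - \frac{17}{3}\right)^{2} = \left(- \frac{79}{9}\right)^{2} = \frac{6241}{81}$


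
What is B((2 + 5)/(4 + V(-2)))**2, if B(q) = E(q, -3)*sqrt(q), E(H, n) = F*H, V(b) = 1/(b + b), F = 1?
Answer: 21952/3375 ≈ 6.5043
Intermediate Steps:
V(b) = 1/(2*b)
E(H, n) = H (E(H, n) = 1*H = H)
B(q) = q**(3/2) (B(q) = q*sqrt(q) = q**(3/2))
B((2 + 5)/(4 + V(-2)))**2 = (((2 + 5)/(4 + (1/2)/(-2)))**(3/2))**2 = ((7/(4 + (1/2)*(-1/2)))**(3/2))**2 = ((7/(4 - 1/4))**(3/2))**2 = ((7/(15/4))**(3/2))**2 = ((7*(4/15))**(3/2))**2 = ((28/15)**(3/2))**2 = (56*sqrt(105)/225)**2 = 21952/3375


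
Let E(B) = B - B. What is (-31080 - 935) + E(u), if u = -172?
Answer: -32015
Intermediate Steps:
E(B) = 0
(-31080 - 935) + E(u) = (-31080 - 935) + 0 = -32015 + 0 = -32015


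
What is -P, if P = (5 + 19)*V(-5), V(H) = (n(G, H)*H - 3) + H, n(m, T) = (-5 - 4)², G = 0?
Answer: 9912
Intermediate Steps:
n(m, T) = 81 (n(m, T) = (-9)² = 81)
V(H) = -3 + 82*H (V(H) = (81*H - 3) + H = (-3 + 81*H) + H = -3 + 82*H)
P = -9912 (P = (5 + 19)*(-3 + 82*(-5)) = 24*(-3 - 410) = 24*(-413) = -9912)
-P = -1*(-9912) = 9912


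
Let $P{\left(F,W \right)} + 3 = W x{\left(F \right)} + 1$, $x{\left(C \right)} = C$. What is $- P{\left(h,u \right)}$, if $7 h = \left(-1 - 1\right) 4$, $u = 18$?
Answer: $\frac{158}{7} \approx 22.571$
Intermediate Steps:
$h = - \frac{8}{7}$ ($h = \frac{\left(-1 - 1\right) 4}{7} = \frac{\left(-2\right) 4}{7} = \frac{1}{7} \left(-8\right) = - \frac{8}{7} \approx -1.1429$)
$P{\left(F,W \right)} = -2 + F W$ ($P{\left(F,W \right)} = -3 + \left(W F + 1\right) = -3 + \left(F W + 1\right) = -3 + \left(1 + F W\right) = -2 + F W$)
$- P{\left(h,u \right)} = - (-2 - \frac{144}{7}) = \left(-1\right) \left(- \frac{158}{7}\right) = \frac{158}{7}$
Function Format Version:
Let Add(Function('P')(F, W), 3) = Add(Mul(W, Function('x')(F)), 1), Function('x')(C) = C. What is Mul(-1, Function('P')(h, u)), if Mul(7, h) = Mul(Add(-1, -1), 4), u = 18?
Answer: Rational(158, 7) ≈ 22.571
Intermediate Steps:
h = Rational(-8, 7) (h = Mul(Rational(1, 7), Mul(Add(-1, -1), 4)) = Mul(Rational(1, 7), Mul(-2, 4)) = Mul(Rational(1, 7), -8) = Rational(-8, 7) ≈ -1.1429)
Function('P')(F, W) = Add(-2, Mul(F, W)) (Function('P')(F, W) = Add(-3, Add(Mul(W, F), 1)) = Add(-3, Add(Mul(F, W), 1)) = Add(-3, Add(1, Mul(F, W))) = Add(-2, Mul(F, W)))
Mul(-1, Function('P')(h, u)) = Mul(-1, Add(-2, Mul(Rational(-8, 7), 18))) = Mul(-1, Add(-2, Rational(-144, 7))) = Mul(-1, Rational(-158, 7)) = Rational(158, 7)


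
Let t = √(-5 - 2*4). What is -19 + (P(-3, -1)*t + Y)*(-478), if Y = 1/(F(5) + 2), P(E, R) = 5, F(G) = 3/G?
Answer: -2637/13 - 2390*I*√13 ≈ -202.85 - 8617.3*I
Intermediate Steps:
t = I*√13 (t = √(-5 - 8) = √(-13) = I*√13 ≈ 3.6056*I)
Y = 5/13 (Y = 1/(3/5 + 2) = 1/(3*(⅕) + 2) = 1/(⅗ + 2) = 1/(13/5) = 5/13 ≈ 0.38462)
-19 + (P(-3, -1)*t + Y)*(-478) = -19 + (5*(I*√13) + 5/13)*(-478) = -19 + (5*I*√13 + 5/13)*(-478) = -19 + (5/13 + 5*I*√13)*(-478) = -19 + (-2390/13 - 2390*I*√13) = -2637/13 - 2390*I*√13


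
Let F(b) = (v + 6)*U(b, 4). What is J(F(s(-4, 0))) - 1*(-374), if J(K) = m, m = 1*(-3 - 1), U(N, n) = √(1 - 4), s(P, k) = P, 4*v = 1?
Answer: 370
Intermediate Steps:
v = ¼ (v = (¼)*1 = ¼ ≈ 0.25000)
U(N, n) = I*√3 (U(N, n) = √(-3) = I*√3)
F(b) = 25*I*√3/4 (F(b) = (¼ + 6)*(I*√3) = 25*(I*√3)/4 = 25*I*√3/4)
m = -4 (m = 1*(-4) = -4)
J(K) = -4
J(F(s(-4, 0))) - 1*(-374) = -4 - 1*(-374) = -4 + 374 = 370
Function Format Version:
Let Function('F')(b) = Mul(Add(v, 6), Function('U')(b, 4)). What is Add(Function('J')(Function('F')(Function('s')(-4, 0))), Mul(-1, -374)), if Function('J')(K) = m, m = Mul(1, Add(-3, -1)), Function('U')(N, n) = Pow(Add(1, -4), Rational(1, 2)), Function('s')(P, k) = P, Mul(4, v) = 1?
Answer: 370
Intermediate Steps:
v = Rational(1, 4) (v = Mul(Rational(1, 4), 1) = Rational(1, 4) ≈ 0.25000)
Function('U')(N, n) = Mul(I, Pow(3, Rational(1, 2))) (Function('U')(N, n) = Pow(-3, Rational(1, 2)) = Mul(I, Pow(3, Rational(1, 2))))
Function('F')(b) = Mul(Rational(25, 4), I, Pow(3, Rational(1, 2))) (Function('F')(b) = Mul(Add(Rational(1, 4), 6), Mul(I, Pow(3, Rational(1, 2)))) = Mul(Rational(25, 4), Mul(I, Pow(3, Rational(1, 2)))) = Mul(Rational(25, 4), I, Pow(3, Rational(1, 2))))
m = -4 (m = Mul(1, -4) = -4)
Function('J')(K) = -4
Add(Function('J')(Function('F')(Function('s')(-4, 0))), Mul(-1, -374)) = Add(-4, Mul(-1, -374)) = Add(-4, 374) = 370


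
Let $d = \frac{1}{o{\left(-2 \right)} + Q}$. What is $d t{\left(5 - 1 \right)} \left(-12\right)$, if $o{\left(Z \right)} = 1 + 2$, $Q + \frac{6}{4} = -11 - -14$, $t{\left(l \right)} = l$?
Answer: $- \frac{32}{3} \approx -10.667$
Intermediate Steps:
$Q = \frac{3}{2}$ ($Q = - \frac{3}{2} - -3 = - \frac{3}{2} + \left(-11 + 14\right) = - \frac{3}{2} + 3 = \frac{3}{2} \approx 1.5$)
$o{\left(Z \right)} = 3$
$d = \frac{2}{9}$ ($d = \frac{1}{3 + \frac{3}{2}} = \frac{1}{\frac{9}{2}} = \frac{2}{9} \approx 0.22222$)
$d t{\left(5 - 1 \right)} \left(-12\right) = \frac{2 \left(5 - 1\right)}{9} \left(-12\right) = \frac{2}{9} \cdot 4 \left(-12\right) = \frac{8}{9} \left(-12\right) = - \frac{32}{3}$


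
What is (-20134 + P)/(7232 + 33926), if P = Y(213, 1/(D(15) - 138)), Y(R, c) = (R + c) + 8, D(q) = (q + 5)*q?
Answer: -3225905/6667596 ≈ -0.48382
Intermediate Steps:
D(q) = q*(5 + q) (D(q) = (5 + q)*q = q*(5 + q))
Y(R, c) = 8 + R + c
P = 35803/162 (P = 8 + 213 + 1/(15*(5 + 15) - 138) = 8 + 213 + 1/(15*20 - 138) = 8 + 213 + 1/(300 - 138) = 8 + 213 + 1/162 = 35803/162 ≈ 221.01)
(-20134 + P)/(7232 + 33926) = (-20134 + 35803/162)/(7232 + 33926) = -3225905/162/41158 = -3225905/162*1/41158 = -3225905/6667596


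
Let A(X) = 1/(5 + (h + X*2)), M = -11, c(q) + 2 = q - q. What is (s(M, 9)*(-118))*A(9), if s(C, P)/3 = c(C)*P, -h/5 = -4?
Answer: 6372/43 ≈ 148.19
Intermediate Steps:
h = 20 (h = -5*(-4) = 20)
c(q) = -2 (c(q) = -2 + (q - q) = -2 + 0 = -2)
s(C, P) = -6*P (s(C, P) = 3*(-2*P) = -6*P)
A(X) = 1/(25 + 2*X) (A(X) = 1/(5 + (20 + X*2)) = 1/(5 + (20 + 2*X)) = 1/(25 + 2*X))
(s(M, 9)*(-118))*A(9) = (-6*9*(-118))/(25 + 2*9) = (-54*(-118))/(25 + 18) = 6372/43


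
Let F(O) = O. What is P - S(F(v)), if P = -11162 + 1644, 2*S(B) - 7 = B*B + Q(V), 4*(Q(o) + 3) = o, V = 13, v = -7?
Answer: -76369/8 ≈ -9546.1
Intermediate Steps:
Q(o) = -3 + o/4
S(B) = 29/8 + B²/2 (S(B) = 7/2 + (B*B + (-3 + (¼)*13))/2 = 7/2 + (B² + (-3 + 13/4))/2 = 7/2 + (B² + ¼)/2 = 7/2 + (¼ + B²)/2 = 7/2 + (⅛ + B²/2) = 29/8 + B²/2)
P = -9518
P - S(F(v)) = -9518 - (29/8 + (½)*(-7)²) = -9518 - (29/8 + (½)*49) = -9518 - (29/8 + 49/2) = -9518 - 1*225/8 = -9518 - 225/8 = -76369/8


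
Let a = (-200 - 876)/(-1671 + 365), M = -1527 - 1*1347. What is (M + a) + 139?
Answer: -1785417/653 ≈ -2734.2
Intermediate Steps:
M = -2874 (M = -1527 - 1347 = -2874)
a = 538/653 (a = -1076/(-1306) = -1076*(-1/1306) = 538/653 ≈ 0.82389)
(M + a) + 139 = (-2874 + 538/653) + 139 = -1876184/653 + 139 = -1785417/653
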